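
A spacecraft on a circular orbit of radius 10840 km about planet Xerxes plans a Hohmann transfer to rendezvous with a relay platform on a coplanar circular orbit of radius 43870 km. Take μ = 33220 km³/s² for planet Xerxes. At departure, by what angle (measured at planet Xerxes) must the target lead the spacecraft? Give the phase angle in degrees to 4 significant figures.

φ = 91.37°

Semi-major axis of the transfer orbit: a_t = (10840 + 43870)/2 = 27355 km.
The half-period of the transfer ellipse is t = π√(a_t³/μ) = 77984 s.
Target angular speed ω₂ = √(μ/r₂³) = 1.9836×10^-5 rad/s.
Angle swept by the target during transfer: ω₂·t = 1.5469 rad = 88.63°.
Arrival is 180° from departure on the ellipse, so φ = 180° − 88.63° = 91.37°.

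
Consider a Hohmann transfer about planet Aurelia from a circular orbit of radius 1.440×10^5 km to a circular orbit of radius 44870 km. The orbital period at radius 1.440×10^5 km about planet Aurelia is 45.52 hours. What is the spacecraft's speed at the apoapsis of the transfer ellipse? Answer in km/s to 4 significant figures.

From Kepler's third law T² = 4π²r³/μ at r = 1.440×10^5 km, T = 45.52 hours = 45.52 × 3600 s = 1.63872×10^5 s: μ = 4π²r³/T² = 4.38973×10^6 km³/s².
Semi-major axis of the transfer orbit: a_t = (1.440×10^5 + 44870)/2 = 94435 km.
At apoapsis, r = 1.440×10^5 km.
Vis-viva: v = √[μ(2/r − 1/a_t)] = √[4.38973×10^6 × (2/1.440×10^5 − 1/94435)] = 3.806 km/s.

v = 3.806 km/s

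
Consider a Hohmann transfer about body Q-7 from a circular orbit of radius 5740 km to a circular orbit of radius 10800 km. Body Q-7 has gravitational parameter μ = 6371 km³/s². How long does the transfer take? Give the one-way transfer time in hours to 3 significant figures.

t = 8.22 hours

Semi-major axis of the transfer orbit: a_t = (5740 + 10800)/2 = 8270 km.
Half the transfer-orbit period gives t = π√(a_t³/μ) = 29600 s.
Converting: 29600 s ÷ 3600 s/hour = 8.22 hours.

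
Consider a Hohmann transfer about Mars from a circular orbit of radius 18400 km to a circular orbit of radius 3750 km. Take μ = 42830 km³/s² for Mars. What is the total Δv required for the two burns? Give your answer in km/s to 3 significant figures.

Transfer-ellipse semi-major axis a_t = (r₁ + r₂)/2 = (18400 + 3750)/2 = 11075 km.
At r₁ the circular-orbit speed is v₁ = √(μ/r₁) = 1.5257 km/s.
Transfer-orbit speed at r₁ (v² = μ(2/r − 1/a)): v_a = √[μ(2/r₁ − 1/a_t)] = 0.88779 km/s.
First burn Δv₁ = |v_a − v₁| = 0.6379 km/s.
Circular speed at r₂: v₂ = √(μ/r₂) = 3.37955 km/s.
Transfer-orbit speed at r₂: v_p = √[μ(2/r₂ − 1/a_t)] = 4.35608 km/s.
Second burn Δv₂ = |v₂ − v_p| = 0.9765 km/s.
Total Δv = Δv₁ + Δv₂ = 1.614 km/s.

Δv = 1.61 km/s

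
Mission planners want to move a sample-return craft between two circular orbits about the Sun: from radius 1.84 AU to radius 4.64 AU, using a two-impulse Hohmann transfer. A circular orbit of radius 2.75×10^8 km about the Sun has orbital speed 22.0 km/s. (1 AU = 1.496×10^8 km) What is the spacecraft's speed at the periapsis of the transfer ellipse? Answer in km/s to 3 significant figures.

v = 26.3 km/s

From the circular-orbit relation v² = μ/r at r = 2.75×10^8 km: μ = v²r = (22.0)² × 2.75×10^8 = 1.33100×10^11 km³/s².
In km: r₁ = 1.84 × 1.496×10^8 = 2.75264×10^8 km; r₂ = 4.64 × 1.496×10^8 = 6.94144×10^8 km.
Semi-major axis of the transfer orbit: a_t = (2.75264×10^8 + 6.94144×10^8)/2 = 4.84704×10^8 km.
At periapsis, r = 2.75264×10^8 km.
Applying v² = μ(2/r − 1/a_t): v = 26.31 km/s.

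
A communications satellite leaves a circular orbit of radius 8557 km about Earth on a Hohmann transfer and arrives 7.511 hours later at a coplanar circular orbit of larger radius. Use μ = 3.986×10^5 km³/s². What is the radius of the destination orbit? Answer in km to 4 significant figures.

Transfer time t = 7.511 hours = 27039.6 s, and t = π√(a_t³/μ).
So a_t = (μ t²/π²)^(1/3) = (3.986×10^5 × (27039.6)² / π²)^(1/3) = 30909 km.
Since a_t = (r₁ + r₂)/2, r₂ = 2a_t − r₁ = 2×30909 − 8557 = 53261 km.

r₂ = 53260 km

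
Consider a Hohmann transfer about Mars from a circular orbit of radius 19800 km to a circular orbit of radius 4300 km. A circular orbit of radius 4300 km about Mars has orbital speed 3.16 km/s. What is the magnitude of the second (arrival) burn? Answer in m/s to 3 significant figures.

Δv₂ = 891 m/s

From the circular-orbit relation v² = μ/r at r = 4300 km: μ = v²r = (3.16)² × 4300 = 42938.1 km³/s².
Transfer-ellipse semi-major axis a_t = (r₁ + r₂)/2 = (19800 + 4300)/2 = 12050 km.
Circular speed at r = 4300 km: v_c = √(μ/r) = 3.1600 km/s.
Vis-viva on the transfer ellipse at r = 4300 km gives v_t = √[μ(2/r − 1/a_t)] = 4.0507 km/s.
Δv₂ = |v_t − v_c| = |4.0507 − 3.1600| = 0.8907 km/s.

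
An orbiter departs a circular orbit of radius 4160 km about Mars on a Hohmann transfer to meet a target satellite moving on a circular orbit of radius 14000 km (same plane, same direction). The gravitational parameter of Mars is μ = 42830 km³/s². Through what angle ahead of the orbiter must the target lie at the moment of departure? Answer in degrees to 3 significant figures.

φ = 86.0°

Transfer-ellipse semi-major axis a_t = (r₁ + r₂)/2 = (4160 + 14000)/2 = 9080 km.
The half-period of the transfer ellipse is t = π√(a_t³/μ) = 13134 s.
The target's mean motion on its circular orbit is ω₂ = √(μ/r₂³) = 1.2493×10^-4 rad/s.
Angle swept by the target during transfer: ω₂·t = 1.641 rad = 94.02°.
The orbiter traverses 180° on the transfer ellipse, so the target must lead by 180° − 94.02° = 86.0°.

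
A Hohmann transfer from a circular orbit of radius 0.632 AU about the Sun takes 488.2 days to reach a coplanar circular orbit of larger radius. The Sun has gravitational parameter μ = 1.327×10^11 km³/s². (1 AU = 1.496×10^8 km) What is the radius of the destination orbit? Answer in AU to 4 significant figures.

In km: r₁ = 0.632 × 1.496×10^8 = 9.45472×10^7 km.
Transfer time t = 488.2 days = 4.218048×10^7 s, and t = π√(a_t³/μ).
So a_t = (μ t²/π²)^(1/3) = (1.327×10^11 × (4.218048×10^7)² / π²)^(1/3) = 2.8814×10^8 km.
Since a_t = (r₁ + r₂)/2, r₂ = 2a_t − r₁ = 2×2.8814×10^8 − 9.45472×10^7 = 4.817328×10^8 km.
In AU: r₂ = 4.817328×10^8 / 1.496×10^8 = 3.220 AU.

r₂ = 3.220 AU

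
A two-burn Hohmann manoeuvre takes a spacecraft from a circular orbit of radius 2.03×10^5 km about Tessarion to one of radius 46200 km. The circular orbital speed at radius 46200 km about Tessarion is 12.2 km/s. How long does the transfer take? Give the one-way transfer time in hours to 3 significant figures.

t = 14.6 hours

From the circular-orbit relation v² = μ/r at r = 46200 km: μ = v²r = (12.2)² × 46200 = 6.87641×10^6 km³/s².
Transfer-ellipse semi-major axis a_t = (r₁ + r₂)/2 = (2.030×10^5 + 46200)/2 = 1.246×10^5 km.
Transfer time t = π√(a_t³/μ) = π√((1.246×10^5)³ / 6.87641×10^6) = 52690 s.
Converting: 52690 s ÷ 3600 s/hour = 14.6 hours.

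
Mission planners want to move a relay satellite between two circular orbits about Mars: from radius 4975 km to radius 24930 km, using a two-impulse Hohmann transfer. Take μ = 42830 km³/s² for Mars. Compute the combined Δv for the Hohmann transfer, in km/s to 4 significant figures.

Transfer-ellipse semi-major axis a_t = (r₁ + r₂)/2 = (4975 + 24930)/2 = 14952.5 km.
Circular speed at r₁: v₁ = √(μ/r₁) = √(42830/4975) = 2.9341 km/s.
Transfer-orbit speed at r₁ (vis-viva equation): v_p = √[μ(2/r₁ − 1/a_t)] = 3.7886 km/s.
First burn Δv₁ = |v_p − v₁| = 0.8545 km/s.
At r₂, v₂ = √(μ/r₂) = 1.31073 km/s.
Transfer-orbit speed at r₂: v_a = √[μ(2/r₂ − 1/a_t)] = 0.756054 km/s.
Second burn Δv₂ = |v₂ − v_a| = 0.5547 km/s.
Δv = Δv₁ + Δv₂ = 0.8545 + 0.5547 = 1.409 km/s.

Δv = 1.409 km/s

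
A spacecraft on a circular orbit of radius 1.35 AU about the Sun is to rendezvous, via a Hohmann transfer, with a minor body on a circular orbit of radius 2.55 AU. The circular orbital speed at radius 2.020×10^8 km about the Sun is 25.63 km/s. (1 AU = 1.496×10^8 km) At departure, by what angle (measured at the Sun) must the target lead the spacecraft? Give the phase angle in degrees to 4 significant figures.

φ = 59.63°

From the circular-orbit relation v² = μ/r at r = 2.020×10^8 km: μ = v²r = (25.63)² × 2.020×10^8 = 1.32693×10^11 km³/s².
In km: r₁ = 1.35 × 1.496×10^8 = 2.0196×10^8 km; r₂ = 2.55 × 1.496×10^8 = 3.8148×10^8 km.
Semi-major axis of the transfer orbit: a_t = (2.0196×10^8 + 3.8148×10^8)/2 = 2.9172×10^8 km.
The half-period of the transfer ellipse is t = π√(a_t³/μ) = 4.297×10^7 s.
The target's mean motion on its circular orbit is ω₂ = √(μ/r₂³) = 4.889×10^-8 rad/s.
Angle swept by the target during transfer: ω₂·t = 2.1008 rad = 120.37°.
Arrival is 180° from departure on the ellipse, so φ = 180° − 120.37° = 59.63°.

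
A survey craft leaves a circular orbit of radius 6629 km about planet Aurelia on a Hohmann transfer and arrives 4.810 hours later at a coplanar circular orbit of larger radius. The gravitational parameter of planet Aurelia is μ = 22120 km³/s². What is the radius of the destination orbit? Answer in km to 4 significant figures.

Transfer time t = 4.810 hours = 17316 s, and t = π√(a_t³/μ).
So a_t = (μ t²/π²)^(1/3) = (22120 × (17316)² / π²)^(1/3) = 8759.1 km.
Since a_t = (r₁ + r₂)/2, r₂ = 2a_t − r₁ = 2×8759.1 − 6629 = 10889.2 km.

r₂ = 10890 km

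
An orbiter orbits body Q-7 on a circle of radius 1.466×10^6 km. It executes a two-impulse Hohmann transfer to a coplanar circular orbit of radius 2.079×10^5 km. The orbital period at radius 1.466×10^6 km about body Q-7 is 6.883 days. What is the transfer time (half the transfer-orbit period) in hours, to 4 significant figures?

From Kepler's third law T² = 4π²r³/μ at r = 1.466×10^6 km, T = 6.883 days = 6.883 × 86400 s = 5.946912×10^5 s: μ = 4π²r³/T² = 3.51705×10^8 km³/s².
Semi-major axis of the transfer orbit: a_t = (1.466×10^6 + 2.079×10^5)/2 = 8.3695×10^5 km.
Half the transfer-orbit period gives t = π√(a_t³/μ) = 1.2827×10^5 s.
Converting: 1.2827×10^5 s ÷ 3600 s/hour = 35.63 hours.

t = 35.63 hours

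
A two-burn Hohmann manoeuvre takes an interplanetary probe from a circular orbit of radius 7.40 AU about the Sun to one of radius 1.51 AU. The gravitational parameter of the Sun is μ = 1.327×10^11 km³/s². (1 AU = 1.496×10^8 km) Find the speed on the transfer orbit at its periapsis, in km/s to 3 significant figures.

v = 31.2 km/s

In km: r₁ = 7.40 × 1.496×10^8 = 1.10704×10^9 km; r₂ = 1.51 × 1.496×10^8 = 2.25896×10^8 km.
The Hohmann ellipse has a_t = (r₁ + r₂)/2 = 6.66468×10^8 km.
The periapsis of the transfer ellipse is at r = 2.25896×10^8 km.
Vis-viva: v = √[μ(2/r − 1/a_t)] = √[1.327×10^11 × (2/2.25896×10^8 − 1/6.66468×10^8)] = 31.24 km/s.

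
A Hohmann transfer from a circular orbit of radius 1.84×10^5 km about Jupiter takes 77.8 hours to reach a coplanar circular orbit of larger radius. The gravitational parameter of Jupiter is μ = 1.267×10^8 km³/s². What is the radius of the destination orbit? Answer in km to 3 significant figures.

r₂ = 1.82×10^6 km

Transfer time t = 77.8 hours = 2.8008×10^5 s, and t = π√(a_t³/μ).
So a_t = (μ t²/π²)^(1/3) = (1.267×10^8 × (2.8008×10^5)² / π²)^(1/3) = 1.0023×10^6 km.
Since a_t = (r₁ + r₂)/2, r₂ = 2a_t − r₁ = 2×1.0023×10^6 − 1.840×10^5 = 1.8206×10^6 km.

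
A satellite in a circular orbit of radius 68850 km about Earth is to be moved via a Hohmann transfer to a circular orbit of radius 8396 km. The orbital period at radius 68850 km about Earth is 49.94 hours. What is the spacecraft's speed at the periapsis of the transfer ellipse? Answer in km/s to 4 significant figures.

v = 9.200 km/s

From Kepler's third law T² = 4π²r³/μ at r = 68850 km, T = 49.94 hours = 49.94 × 3600 s = 1.79784×10^5 s: μ = 4π²r³/T² = 3.98630×10^5 km³/s².
The Hohmann ellipse has a_t = (r₁ + r₂)/2 = 38623 km.
At periapsis, r = 8396 km.
Applying v² = μ(2/r − 1/a_t): v = 9.200 km/s.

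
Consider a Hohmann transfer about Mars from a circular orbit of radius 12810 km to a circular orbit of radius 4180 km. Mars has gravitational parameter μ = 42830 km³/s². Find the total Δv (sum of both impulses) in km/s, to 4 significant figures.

Δv = 1.276 km/s

The Hohmann ellipse has a_t = (r₁ + r₂)/2 = 8495 km.
At r₁ the circular-orbit speed is v₁ = √(μ/r₁) = 1.8285 km/s.
On the transfer ellipse at r₁, vis-viva equation gives v_a = √[μ(2/r₁ − 1/a_t)] = 1.2826 km/s.
First burn Δv₁ = |v_a − v₁| = 0.5459 km/s.
Circular speed at r₂: v₂ = √(μ/r₂) = 3.2010 km/s.
Transfer-orbit speed at r₂: v_p = √[μ(2/r₂ − 1/a_t)] = 3.9308 km/s.
Second burn Δv₂ = |v₂ − v_p| = 0.7298 km/s.
Δv = Δv₁ + Δv₂ = 0.5459 + 0.7298 = 1.276 km/s.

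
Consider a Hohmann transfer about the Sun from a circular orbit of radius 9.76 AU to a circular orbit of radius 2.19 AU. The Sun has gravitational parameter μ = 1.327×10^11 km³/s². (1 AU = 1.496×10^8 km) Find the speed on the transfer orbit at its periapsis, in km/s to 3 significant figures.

In km: r₁ = 9.76 × 1.496×10^8 = 1.460096×10^9 km; r₂ = 2.19 × 1.496×10^8 = 3.27624×10^8 km.
Semi-major axis of the transfer orbit: a_t = (1.460096×10^9 + 3.27624×10^8)/2 = 8.9386×10^8 km.
At periapsis, r = 3.27624×10^8 km.
Vis-viva: v = √[μ(2/r − 1/a_t)] = √[1.327×10^11 × (2/3.27624×10^8 − 1/8.9386×10^8)] = 25.72 km/s.

v = 25.7 km/s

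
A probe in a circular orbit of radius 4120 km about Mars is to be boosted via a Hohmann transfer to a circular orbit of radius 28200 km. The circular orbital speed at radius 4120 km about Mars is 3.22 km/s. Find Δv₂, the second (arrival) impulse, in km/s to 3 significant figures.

From the circular-orbit relation v² = μ/r at r = 4120 km: μ = v²r = (3.22)² × 4120 = 42717.8 km³/s².
The Hohmann ellipse has a_t = (r₁ + r₂)/2 = 16160 km.
On the circular orbit at r = 28200 km, v_c = √(μ/r) = 1.23078 km/s.
Transfer-orbit speed at the same r (vis-viva, a = a_t): v_t = √[μ(2/r − 1/a_t)] = 0.621452 km/s.
Δv₂ = |v_t − v_c| = |0.621452 − 1.23078| = 0.6093 km/s.

Δv₂ = 0.609 km/s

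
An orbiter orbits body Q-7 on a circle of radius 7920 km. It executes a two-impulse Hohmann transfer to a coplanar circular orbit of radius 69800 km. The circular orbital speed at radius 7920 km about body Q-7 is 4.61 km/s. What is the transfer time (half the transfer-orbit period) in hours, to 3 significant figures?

t = 16.3 hours

From the circular-orbit relation v² = μ/r at r = 7920 km: μ = v²r = (4.61)² × 7920 = 1.68317×10^5 km³/s².
Transfer-ellipse semi-major axis a_t = (r₁ + r₂)/2 = (7920 + 69800)/2 = 38860 km.
Half the transfer-orbit period gives t = π√(a_t³/μ) = 58660 s.
Converting: 58660 s ÷ 3600 s/hour = 16.3 hours.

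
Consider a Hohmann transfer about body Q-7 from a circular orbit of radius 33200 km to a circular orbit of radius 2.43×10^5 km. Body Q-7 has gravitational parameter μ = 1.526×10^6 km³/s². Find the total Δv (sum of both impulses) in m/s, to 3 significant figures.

Δv = 3490 m/s

Semi-major axis of the transfer orbit: a_t = (33200 + 2.430×10^5)/2 = 1.381×10^5 km.
Circular speed at r₁: v₁ = √(μ/r₁) = √(1.526×10^6/33200) = 6.77966 km/s.
Transfer-orbit speed at r₁ (vis-viva): v_p = √[μ(2/r₁ − 1/a_t)] = 8.99321 km/s.
First burn Δv₁ = |v_p − v₁| = 2.214 km/s.
At r₂, v₂ = √(μ/r₂) = 2.506 km/s.
Transfer-orbit speed at r₂: v_a = √[μ(2/r₂ − 1/a_t)] = 1.229 km/s.
Second burn Δv₂ = |v₂ − v_a| = 1.277 km/s.
Δv = Δv₁ + Δv₂ = 2.214 + 1.277 = 3.491 km/s.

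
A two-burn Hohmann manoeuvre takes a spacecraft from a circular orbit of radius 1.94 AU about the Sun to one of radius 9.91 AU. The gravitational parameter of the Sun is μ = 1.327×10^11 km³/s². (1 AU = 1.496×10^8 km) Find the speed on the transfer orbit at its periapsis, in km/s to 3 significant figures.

v = 27.7 km/s

In km: r₁ = 1.94 × 1.496×10^8 = 2.90224×10^8 km; r₂ = 9.91 × 1.496×10^8 = 1.482536×10^9 km.
Semi-major axis of the transfer orbit: a_t = (2.90224×10^8 + 1.482536×10^9)/2 = 8.8638×10^8 km.
The periapsis of the transfer ellipse is at r = 2.90224×10^8 km.
Applying v² = μ(2/r − 1/a_t): v = 27.65 km/s.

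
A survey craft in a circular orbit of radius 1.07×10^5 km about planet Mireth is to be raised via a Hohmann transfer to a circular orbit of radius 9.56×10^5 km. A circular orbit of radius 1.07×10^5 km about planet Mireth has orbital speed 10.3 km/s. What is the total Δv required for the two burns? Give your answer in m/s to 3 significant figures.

From the circular-orbit relation v² = μ/r at r = 1.07×10^5 km: μ = v²r = (10.3)² × 1.07×10^5 = 1.13516×10^7 km³/s².
Semi-major axis of the transfer orbit: a_t = (1.070×10^5 + 9.560×10^5)/2 = 5.315×10^5 km.
At r₁ the circular-orbit speed is v₁ = √(μ/r₁) = 10.300 km/s.
Transfer-orbit speed at r₁ (v² = μ(2/r − 1/a)): v_p = √[μ(2/r₁ − 1/a_t)] = 13.814 km/s.
First burn Δv₁ = |v_p − v₁| = 3.514 km/s.
At r₂, v₂ = √(μ/r₂) = 3.446 km/s.
Transfer-orbit speed at r₂: v_a = √[μ(2/r₂ − 1/a_t)] = 1.546 km/s.
Second burn Δv₂ = |v₂ − v_a| = 1.900 km/s.
Δv = Δv₁ + Δv₂ = 3.514 + 1.900 = 5.414 km/s.

Δv = 5410 m/s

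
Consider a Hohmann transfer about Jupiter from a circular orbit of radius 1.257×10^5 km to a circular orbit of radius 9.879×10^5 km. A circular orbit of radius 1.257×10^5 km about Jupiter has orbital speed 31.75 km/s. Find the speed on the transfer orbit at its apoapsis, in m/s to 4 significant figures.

From the circular-orbit relation v² = μ/r at r = 1.257×10^5 km: μ = v²r = (31.75)² × 1.257×10^5 = 1.26713×10^8 km³/s².
Transfer-ellipse semi-major axis a_t = (r₁ + r₂)/2 = (1.257×10^5 + 9.879×10^5)/2 = 5.568×10^5 km.
At apoapsis, r = 9.879×10^5 km.
Applying v² = μ(2/r − 1/a_t): v = 5.381 km/s.

v = 5381 m/s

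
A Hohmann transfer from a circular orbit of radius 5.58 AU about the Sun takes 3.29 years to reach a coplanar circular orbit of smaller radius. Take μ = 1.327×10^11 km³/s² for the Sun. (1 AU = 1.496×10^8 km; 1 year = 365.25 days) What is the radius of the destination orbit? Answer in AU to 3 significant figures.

In km: r₁ = 5.58 × 1.496×10^8 = 8.34768×10^8 km.
Transfer time t = 3.29 years × 365.25 × 86400 s = 1.03824504×10^8 s, and t = π√(a_t³/μ).
So a_t = (μ t²/π²)^(1/3) = (1.327×10^11 × (1.03824504×10^8)² / π²)^(1/3) = 5.2528×10^8 km.
Since a_t = (r₁ + r₂)/2, r₂ = 2a_t − r₁ = 2×5.2528×10^8 − 8.34768×10^8 = 2.15792×10^8 km.
In AU: r₂ = 2.15792×10^8 / 1.496×10^8 = 1.44 AU.

r₂ = 1.44 AU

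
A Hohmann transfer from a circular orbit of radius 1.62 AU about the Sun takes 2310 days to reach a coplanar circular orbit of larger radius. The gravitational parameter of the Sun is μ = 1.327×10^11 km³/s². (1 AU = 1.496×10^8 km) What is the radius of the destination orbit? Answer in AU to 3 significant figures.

r₂ = 9.24 AU

In km: r₁ = 1.62 × 1.496×10^8 = 2.42352×10^8 km.
Transfer time t = 2310 days = 1.99584×10^8 s, and t = π√(a_t³/μ).
So a_t = (μ t²/π²)^(1/3) = (1.327×10^11 × (1.99584×10^8)² / π²)^(1/3) = 8.1210×10^8 km.
Since a_t = (r₁ + r₂)/2, r₂ = 2a_t − r₁ = 2×8.1210×10^8 − 2.42352×10^8 = 1.381848×10^9 km.
In AU: r₂ = 1.381848×10^9 / 1.496×10^8 = 9.24 AU.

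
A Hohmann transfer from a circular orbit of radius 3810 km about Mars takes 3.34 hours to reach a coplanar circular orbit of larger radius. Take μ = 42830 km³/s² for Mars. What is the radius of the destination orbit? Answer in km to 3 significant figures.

Transfer time t = 3.34 hours = 12024 s, and t = π√(a_t³/μ).
So a_t = (μ t²/π²)^(1/3) = (42830 × (12024)² / π²)^(1/3) = 8560.8 km.
Since a_t = (r₁ + r₂)/2, r₂ = 2a_t − r₁ = 2×8560.8 − 3810 = 13311.6 km.

r₂ = 13300 km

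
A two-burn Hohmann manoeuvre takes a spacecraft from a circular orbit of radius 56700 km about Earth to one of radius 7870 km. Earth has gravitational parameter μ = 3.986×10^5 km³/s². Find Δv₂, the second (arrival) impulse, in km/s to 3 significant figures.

Transfer-ellipse semi-major axis a_t = (r₁ + r₂)/2 = (56700 + 7870)/2 = 32285 km.
On the circular orbit at r = 7870 km, v_c = √(μ/r) = 7.1167 km/s.
Vis-viva on the transfer ellipse at r = 7870 km gives v_t = √[μ(2/r − 1/a_t)] = 9.4313 km/s.
Δv₂ = |v_t − v_c| = |9.4313 − 7.1167| = 2.315 km/s.

Δv₂ = 2.31 km/s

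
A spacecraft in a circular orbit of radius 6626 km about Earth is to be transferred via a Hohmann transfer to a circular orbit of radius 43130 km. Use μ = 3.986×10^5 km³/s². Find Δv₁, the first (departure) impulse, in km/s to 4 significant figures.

Δv₁ = 2.456 km/s

The Hohmann ellipse has a_t = (r₁ + r₂)/2 = 24878 km.
On the circular orbit at r = 6626 km, v_c = √(μ/r) = 7.7561 km/s.
Transfer-orbit speed at the same r (vis-viva, a = a_t): v_t = √[μ(2/r − 1/a_t)] = 10.212 km/s.
Δv₁ = |v_t − v_c| = |10.212 − 7.7561| = 2.456 km/s.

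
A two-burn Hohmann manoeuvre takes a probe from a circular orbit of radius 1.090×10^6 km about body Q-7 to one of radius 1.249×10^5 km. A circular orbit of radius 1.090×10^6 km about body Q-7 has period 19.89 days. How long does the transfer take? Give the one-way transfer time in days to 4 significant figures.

t = 4.137 days

From Kepler's third law T² = 4π²r³/μ at r = 1.090×10^6 km, T = 19.89 days = 19.89 × 86400 s = 1.718496×10^6 s: μ = 4π²r³/T² = 1.73118×10^7 km³/s².
Transfer-ellipse semi-major axis a_t = (r₁ + r₂)/2 = (1.090×10^6 + 1.249×10^5)/2 = 6.0745×10^5 km.
Half the transfer-orbit period gives t = π√(a_t³/μ) = 3.5747×10^5 s.
Converting: 3.5747×10^5 s ÷ 86400 s/day = 4.137 days.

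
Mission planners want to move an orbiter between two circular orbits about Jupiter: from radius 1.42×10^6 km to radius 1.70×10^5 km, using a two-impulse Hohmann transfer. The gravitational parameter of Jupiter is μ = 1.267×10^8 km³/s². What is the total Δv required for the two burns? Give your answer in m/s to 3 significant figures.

Δv = 14300 m/s

Semi-major axis of the transfer orbit: a_t = (1.420×10^6 + 1.700×10^5)/2 = 7.950×10^5 km.
Circular speed at r₁: v₁ = √(μ/r₁) = √(1.267×10^8/1.420×10^6) = 9.446 km/s.
On the transfer ellipse at r₁, v² = μ(2/r − 1/a) gives v_a = √[μ(2/r₁ − 1/a_t)] = 4.368 km/s.
First burn Δv₁ = |v_a − v₁| = 5.078 km/s.
At r₂, v₂ = √(μ/r₂) = 27.300 km/s.
Transfer-orbit speed at r₂: v_p = √[μ(2/r₂ − 1/a_t)] = 36.486 km/s.
Second burn Δv₂ = |v₂ − v_p| = 9.186 km/s.
Δv = Δv₁ + Δv₂ = 5.078 + 9.186 = 14.26 km/s.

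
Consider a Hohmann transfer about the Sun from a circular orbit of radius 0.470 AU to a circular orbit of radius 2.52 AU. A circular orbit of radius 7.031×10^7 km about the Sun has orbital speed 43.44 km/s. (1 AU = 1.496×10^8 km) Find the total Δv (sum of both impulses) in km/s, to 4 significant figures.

Δv = 21.20 km/s

From the circular-orbit relation v² = μ/r at r = 7.031×10^7 km: μ = v²r = (43.44)² × 7.031×10^7 = 1.32677×10^11 km³/s².
In km: r₁ = 0.470 × 1.496×10^8 = 7.0312×10^7 km; r₂ = 2.52 × 1.496×10^8 = 3.76992×10^8 km.
Semi-major axis of the transfer orbit: a_t = (7.0312×10^7 + 3.76992×10^8)/2 = 2.23652×10^8 km.
Circular speed at r₁: v₁ = √(μ/r₁) = √(1.32677×10^11/7.0312×10^7) = 43.44 km/s.
Transfer-orbit speed at r₁ (vis-viva): v_p = √[μ(2/r₁ − 1/a_t)] = 56.40 km/s.
First burn Δv₁ = |v_p − v₁| = 12.96 km/s.
Circular speed at r₂: v₂ = √(μ/r₂) = 18.760 km/s.
Transfer-orbit speed at r₂: v_a = √[μ(2/r₂ − 1/a_t)] = 10.519 km/s.
Second burn Δv₂ = |v₂ − v_a| = 8.241 km/s.
Total Δv = Δv₁ + Δv₂ = 21.20 km/s.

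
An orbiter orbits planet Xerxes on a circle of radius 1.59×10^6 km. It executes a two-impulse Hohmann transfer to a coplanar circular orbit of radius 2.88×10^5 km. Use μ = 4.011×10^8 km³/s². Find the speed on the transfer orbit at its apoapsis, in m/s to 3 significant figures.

The Hohmann ellipse has a_t = (r₁ + r₂)/2 = 9.390×10^5 km.
At apoapsis, r = 1.590×10^6 km.
From the vis-viva equation, v = √[μ(2/r − 1/a_t)] = 8.796 km/s.

v = 8800 m/s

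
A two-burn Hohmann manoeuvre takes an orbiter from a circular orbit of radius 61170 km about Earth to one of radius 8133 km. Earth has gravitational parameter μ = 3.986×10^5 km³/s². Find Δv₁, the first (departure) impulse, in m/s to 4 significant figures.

Δv₁ = 1316 m/s

Transfer-ellipse semi-major axis a_t = (r₁ + r₂)/2 = (61170 + 8133)/2 = 34651.5 km.
On the circular orbit at r = 61170 km, v_c = √(μ/r) = 2.553 km/s.
Transfer-orbit speed at the same r (vis-viva, a = a_t): v_t = √[μ(2/r − 1/a_t)] = 1.237 km/s.
Δv₁ = |v_t − v_c| = |1.237 − 2.553| = 1.316 km/s.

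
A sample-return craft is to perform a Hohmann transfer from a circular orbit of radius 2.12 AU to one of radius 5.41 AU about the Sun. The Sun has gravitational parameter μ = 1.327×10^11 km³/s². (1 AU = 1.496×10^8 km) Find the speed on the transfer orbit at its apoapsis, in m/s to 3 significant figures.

v = 9610 m/s

In km: r₁ = 2.12 × 1.496×10^8 = 3.17152×10^8 km; r₂ = 5.41 × 1.496×10^8 = 8.09336×10^8 km.
Semi-major axis of the transfer orbit: a_t = (3.17152×10^8 + 8.09336×10^8)/2 = 5.63244×10^8 km.
At apoapsis, r = 8.09336×10^8 km.
Vis-viva: v = √[μ(2/r − 1/a_t)] = √[1.327×10^11 × (2/8.09336×10^8 − 1/5.63244×10^8)] = 9.609 km/s.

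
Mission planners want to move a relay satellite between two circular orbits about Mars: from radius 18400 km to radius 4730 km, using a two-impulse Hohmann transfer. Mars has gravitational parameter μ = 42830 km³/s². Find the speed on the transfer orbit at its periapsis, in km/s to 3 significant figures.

v = 3.80 km/s

The Hohmann ellipse has a_t = (r₁ + r₂)/2 = 11565 km.
At periapsis, r = 4730 km.
Vis-viva: v = √[μ(2/r − 1/a_t)] = √[42830 × (2/4730 − 1/11565)] = 3.796 km/s.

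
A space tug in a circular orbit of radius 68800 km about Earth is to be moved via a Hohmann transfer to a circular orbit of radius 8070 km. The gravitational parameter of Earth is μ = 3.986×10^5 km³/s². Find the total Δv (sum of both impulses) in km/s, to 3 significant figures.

Δv = 3.68 km/s

The Hohmann ellipse has a_t = (r₁ + r₂)/2 = 38435 km.
At r₁ the circular-orbit speed is v₁ = √(μ/r₁) = 2.407 km/s.
On the transfer ellipse at r₁, vis-viva gives v_a = √[μ(2/r₁ − 1/a_t)] = 1.103 km/s.
First burn Δv₁ = |v_a − v₁| = 1.304 km/s.
Circular speed at r₂: v₂ = √(μ/r₂) = 7.028 km/s.
Transfer-orbit speed at r₂: v_p = √[μ(2/r₂ − 1/a_t)] = 9.403 km/s.
Second burn Δv₂ = |v₂ − v_p| = 2.375 km/s.
Δv = Δv₁ + Δv₂ = 1.304 + 2.375 = 3.679 km/s.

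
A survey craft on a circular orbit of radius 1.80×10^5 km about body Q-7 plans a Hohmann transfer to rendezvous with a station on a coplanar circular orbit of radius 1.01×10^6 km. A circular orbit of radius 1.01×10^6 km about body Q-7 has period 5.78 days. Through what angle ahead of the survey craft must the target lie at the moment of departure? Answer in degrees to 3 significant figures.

From Kepler's third law T² = 4π²r³/μ at r = 1.01×10^6 km, T = 5.78 days = 5.78 × 86400 s = 4.99392×10^5 s: μ = 4π²r³/T² = 1.63095×10^8 km³/s².
The Hohmann ellipse has a_t = (r₁ + r₂)/2 = 5.950×10^5 km.
Transfer time t = π√(a_t³/μ) = 1.1290×10^5 s.
The target's mean motion on its circular orbit is ω₂ = √(μ/r₂³) = 1.2582×10^-5 rad/s.
Angle swept by the target during transfer: ω₂·t = 1.4205 rad = 81.39°.
The survey craft traverses 180° on the transfer ellipse, so the target must lead by 180° − 81.39° = 98.6°.

φ = 98.6°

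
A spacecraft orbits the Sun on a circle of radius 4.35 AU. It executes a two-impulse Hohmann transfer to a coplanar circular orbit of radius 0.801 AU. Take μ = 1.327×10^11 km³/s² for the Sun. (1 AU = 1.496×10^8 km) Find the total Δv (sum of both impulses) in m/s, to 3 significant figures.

In km: r₁ = 4.35 × 1.496×10^8 = 6.5076×10^8 km; r₂ = 0.801 × 1.496×10^8 = 1.198296×10^8 km.
The Hohmann ellipse has a_t = (r₁ + r₂)/2 = 3.852948×10^8 km.
Circular speed at r₁: v₁ = √(μ/r₁) = √(1.327×10^11/6.5076×10^8) = 14.28 km/s.
On the transfer ellipse at r₁, v² = μ(2/r − 1/a) gives v_a = √[μ(2/r₁ − 1/a_t)] = 7.964 km/s.
First burn Δv₁ = |v_a − v₁| = 6.316 km/s.
Circular speed at r₂: v₂ = √(μ/r₂) = 33.28 km/s.
Transfer-orbit speed at r₂: v_p = √[μ(2/r₂ − 1/a_t)] = 43.25 km/s.
Second burn Δv₂ = |v₂ − v_p| = 9.970 km/s.
Total Δv = Δv₁ + Δv₂ = 16.29 km/s.

Δv = 16300 m/s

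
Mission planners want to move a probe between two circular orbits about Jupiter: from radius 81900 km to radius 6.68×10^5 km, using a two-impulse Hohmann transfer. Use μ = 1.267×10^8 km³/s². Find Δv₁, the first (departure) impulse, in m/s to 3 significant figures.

Transfer-ellipse semi-major axis a_t = (r₁ + r₂)/2 = (81900 + 6.680×10^5)/2 = 3.7495×10^5 km.
Circular speed at r = 81900 km: v_c = √(μ/r) = 39.33 km/s.
Vis-viva on the transfer ellipse at r = 81900 km gives v_t = √[μ(2/r − 1/a_t)] = 52.50 km/s.
Δv₁ = |v_t − v_c| = |52.50 − 39.33| = 13.17 km/s.

Δv₁ = 13200 m/s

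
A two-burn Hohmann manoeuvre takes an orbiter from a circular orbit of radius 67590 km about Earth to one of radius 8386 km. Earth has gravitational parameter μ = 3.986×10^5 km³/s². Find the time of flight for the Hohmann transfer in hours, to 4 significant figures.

t = 10.23 hours

Transfer-ellipse semi-major axis a_t = (r₁ + r₂)/2 = (67590 + 8386)/2 = 37988 km.
Transfer time t = π√(a_t³/μ) = π√((37988)³ / 3.986×10^5) = 36840 s.
Converting: 36840 s ÷ 3600 s/hour = 10.23 hours.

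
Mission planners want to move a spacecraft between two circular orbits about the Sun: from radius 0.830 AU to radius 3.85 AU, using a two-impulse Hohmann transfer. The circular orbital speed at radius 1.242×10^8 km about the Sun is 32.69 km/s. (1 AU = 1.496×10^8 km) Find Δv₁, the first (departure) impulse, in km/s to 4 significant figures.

From the circular-orbit relation v² = μ/r at r = 1.242×10^8 km: μ = v²r = (32.69)² × 1.242×10^8 = 1.32725×10^11 km³/s².
In km: r₁ = 0.830 × 1.496×10^8 = 1.24168×10^8 km; r₂ = 3.85 × 1.496×10^8 = 5.7596×10^8 km.
The Hohmann ellipse has a_t = (r₁ + r₂)/2 = 3.50064×10^8 km.
Circular speed at r = 1.24168×10^8 km: v_c = √(μ/r) = 32.6942 km/s.
Vis-viva on the transfer ellipse at r = 1.24168×10^8 km gives v_t = √[μ(2/r − 1/a_t)] = 41.9366 km/s.
Δv₁ = |v_t − v_c| = |41.9366 − 32.6942| = 9.242 km/s.

Δv₁ = 9.242 km/s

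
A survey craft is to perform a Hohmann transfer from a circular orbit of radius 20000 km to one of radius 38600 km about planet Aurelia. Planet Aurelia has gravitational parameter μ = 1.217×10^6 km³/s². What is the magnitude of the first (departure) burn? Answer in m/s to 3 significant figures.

Δv₁ = 1150 m/s

The Hohmann ellipse has a_t = (r₁ + r₂)/2 = 29300 km.
On the circular orbit at r = 20000 km, v_c = √(μ/r) = 7.8006 km/s.
Transfer-orbit speed at the same r (vis-viva, a = a_t): v_t = √[μ(2/r − 1/a_t)] = 8.9534 km/s.
Δv₁ = |v_t − v_c| = |8.9534 − 7.8006| = 1.153 km/s.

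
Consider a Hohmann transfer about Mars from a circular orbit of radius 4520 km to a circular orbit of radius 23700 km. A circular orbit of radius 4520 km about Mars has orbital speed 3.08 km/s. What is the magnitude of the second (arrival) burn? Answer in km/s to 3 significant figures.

From the circular-orbit relation v² = μ/r at r = 4520 km: μ = v²r = (3.08)² × 4520 = 42878.5 km³/s².
The Hohmann ellipse has a_t = (r₁ + r₂)/2 = 14110 km.
On the circular orbit at r = 23700 km, v_c = √(μ/r) = 1.3451 km/s.
Vis-viva on the transfer ellipse at r = 23700 km gives v_t = √[μ(2/r − 1/a_t)] = 0.76129 km/s.
Δv₂ = |v_t − v_c| = |0.76129 − 1.3451| = 0.5838 km/s.

Δv₂ = 0.584 km/s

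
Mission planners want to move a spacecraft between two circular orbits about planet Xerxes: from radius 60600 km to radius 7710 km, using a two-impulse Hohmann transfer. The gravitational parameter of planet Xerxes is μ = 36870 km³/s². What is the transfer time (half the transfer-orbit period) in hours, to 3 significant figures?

The Hohmann ellipse has a_t = (r₁ + r₂)/2 = 34155 km.
By Kepler's third law the transfer-orbit period is T = 2π√(a_t³/μ), so t = T/2 = 1.033×10^5 s.
Converting: 1.033×10^5 s ÷ 3600 s/hour = 28.7 hours.

t = 28.7 hours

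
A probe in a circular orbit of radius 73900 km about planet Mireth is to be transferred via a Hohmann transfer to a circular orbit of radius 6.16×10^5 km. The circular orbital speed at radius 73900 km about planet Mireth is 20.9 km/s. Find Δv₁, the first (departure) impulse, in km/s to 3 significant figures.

Δv₁ = 7.03 km/s

From the circular-orbit relation v² = μ/r at r = 73900 km: μ = v²r = (20.9)² × 73900 = 3.22803×10^7 km³/s².
Semi-major axis of the transfer orbit: a_t = (73900 + 6.160×10^5)/2 = 3.4495×10^5 km.
Circular speed at r = 73900 km: v_c = √(μ/r) = 20.900 km/s.
Transfer-orbit speed at the same r (vis-viva, a = a_t): v_t = √[μ(2/r − 1/a_t)] = 27.929 km/s.
Δv₁ = |v_t − v_c| = |27.929 − 20.900| = 7.029 km/s.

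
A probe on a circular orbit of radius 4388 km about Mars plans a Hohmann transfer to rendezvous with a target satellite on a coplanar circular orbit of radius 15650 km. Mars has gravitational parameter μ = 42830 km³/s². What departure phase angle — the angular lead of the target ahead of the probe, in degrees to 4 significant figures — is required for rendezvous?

Transfer-ellipse semi-major axis a_t = (r₁ + r₂)/2 = (4388 + 15650)/2 = 10019 km.
The half-period of the transfer ellipse is t = π√(a_t³/μ) = 15223 s.
Target angular speed ω₂ = √(μ/r₂³) = 1.0571×10^-4 rad/s.
Angle swept by the target during transfer: ω₂·t = 1.6092 rad = 92.20°.
The probe traverses 180° on the transfer ellipse, so the target must lead by 180° − 92.20° = 87.80°.

φ = 87.80°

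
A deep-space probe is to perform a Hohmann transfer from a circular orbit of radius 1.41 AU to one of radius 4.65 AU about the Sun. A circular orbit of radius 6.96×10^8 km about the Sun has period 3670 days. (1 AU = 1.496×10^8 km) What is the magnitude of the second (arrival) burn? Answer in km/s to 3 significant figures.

From Kepler's third law T² = 4π²r³/μ at r = 6.96×10^8 km, T = 3670 days = 3670 × 86400 s = 3.17088×10^8 s: μ = 4π²r³/T² = 1.32382×10^11 km³/s².
In km: r₁ = 1.41 × 1.496×10^8 = 2.10936×10^8 km; r₂ = 4.65 × 1.496×10^8 = 6.9564×10^8 km.
Semi-major axis of the transfer orbit: a_t = (2.10936×10^8 + 6.9564×10^8)/2 = 4.53288×10^8 km.
On the circular orbit at r = 6.9564×10^8 km, v_c = √(μ/r) = 13.795 km/s.
Transfer-orbit speed at the same r (vis-viva, a = a_t): v_t = √[μ(2/r − 1/a_t)] = 9.4104 km/s.
Δv₂ = |v_t − v_c| = |9.4104 − 13.795| = 4.385 km/s.

Δv₂ = 4.38 km/s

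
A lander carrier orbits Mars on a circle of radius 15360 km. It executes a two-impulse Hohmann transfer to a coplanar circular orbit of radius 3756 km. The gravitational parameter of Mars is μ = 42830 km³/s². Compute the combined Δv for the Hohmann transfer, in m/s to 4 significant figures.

Δv = 1527 m/s

Semi-major axis of the transfer orbit: a_t = (15360 + 3756)/2 = 9558 km.
At r₁ the circular-orbit speed is v₁ = √(μ/r₁) = 1.6699 km/s.
On the transfer ellipse at r₁, vis-viva equation gives v_a = √[μ(2/r₁ − 1/a_t)] = 1.0468 km/s.
First burn Δv₁ = |v_a − v₁| = 0.6231 km/s.
Circular speed at r₂: v₂ = √(μ/r₂) = 3.37685 km/s.
Transfer-orbit speed at r₂: v_p = √[μ(2/r₂ − 1/a_t)] = 4.28078 km/s.
Second burn Δv₂ = |v₂ − v_p| = 0.9039 km/s.
Δv = Δv₁ + Δv₂ = 0.6231 + 0.9039 = 1.527 km/s.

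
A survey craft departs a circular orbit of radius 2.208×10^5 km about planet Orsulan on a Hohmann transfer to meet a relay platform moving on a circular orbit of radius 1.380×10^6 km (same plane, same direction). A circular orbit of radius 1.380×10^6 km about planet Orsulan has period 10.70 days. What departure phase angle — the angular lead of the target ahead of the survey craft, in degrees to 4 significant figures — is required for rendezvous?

From Kepler's third law T² = 4π²r³/μ at r = 1.380×10^6 km, T = 10.70 days = 10.70 × 86400 s = 9.2448×10^5 s: μ = 4π²r³/T² = 1.21395×10^8 km³/s².
Semi-major axis of the transfer orbit: a_t = (2.208×10^5 + 1.380×10^6)/2 = 8.004×10^5 km.
Transfer time t = π√(a_t³/μ) = 2.042×10^5 s.
The target's mean motion on its circular orbit is ω₂ = √(μ/r₂³) = 6.796×10^-6 rad/s.
Angle swept by the target during transfer: ω₂·t = 1.3877 rad = 79.51°.
The survey craft traverses 180° on the transfer ellipse, so the target must lead by 180° − 79.51° = 100.5°.

φ = 100.5°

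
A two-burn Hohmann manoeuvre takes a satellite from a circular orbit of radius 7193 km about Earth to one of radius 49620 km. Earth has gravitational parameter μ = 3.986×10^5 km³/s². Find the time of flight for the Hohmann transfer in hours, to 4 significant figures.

Semi-major axis of the transfer orbit: a_t = (7193 + 49620)/2 = 28406.5 km.
Transfer time t = π√(a_t³/μ) = π√((28406.5)³ / 3.986×10^5) = 23824 s.
Converting: 23824 s ÷ 3600 s/hour = 6.618 hours.

t = 6.618 hours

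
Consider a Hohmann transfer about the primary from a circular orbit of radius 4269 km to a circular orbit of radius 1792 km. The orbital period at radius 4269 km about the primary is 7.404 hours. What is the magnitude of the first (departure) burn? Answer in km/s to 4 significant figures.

Δv₁ = 0.2325 km/s

From Kepler's third law T² = 4π²r³/μ at r = 4269 km, T = 7.404 hours = 7.404 × 3600 s = 26654.4 s: μ = 4π²r³/T² = 4323.15 km³/s².
Semi-major axis of the transfer orbit: a_t = (4269 + 1792)/2 = 3030.5 km.
Circular speed at r = 4269 km: v_c = √(μ/r) = 1.0063 km/s.
Transfer-orbit speed at the same r (vis-viva, a = a_t): v_t = √[μ(2/r − 1/a_t)] = 0.77384 km/s.
Δv₁ = |v_t − v_c| = |0.77384 − 1.0063| = 0.2325 km/s.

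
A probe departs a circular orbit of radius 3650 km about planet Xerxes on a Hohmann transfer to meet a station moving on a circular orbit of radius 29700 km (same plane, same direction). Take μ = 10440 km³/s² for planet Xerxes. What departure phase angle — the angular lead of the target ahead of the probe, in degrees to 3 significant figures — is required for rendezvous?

The Hohmann ellipse has a_t = (r₁ + r₂)/2 = 16675 km.
Transfer time t = π√(a_t³/μ) = 66210 s.
Target angular speed ω₂ = √(μ/r₂³) = 1.996×10^-5 rad/s.
Angle swept by the target during transfer: ω₂·t = 1.3216 rad = 75.72°.
The probe traverses 180° on the transfer ellipse, so the target must lead by 180° − 75.72° = 104°.

φ = 104°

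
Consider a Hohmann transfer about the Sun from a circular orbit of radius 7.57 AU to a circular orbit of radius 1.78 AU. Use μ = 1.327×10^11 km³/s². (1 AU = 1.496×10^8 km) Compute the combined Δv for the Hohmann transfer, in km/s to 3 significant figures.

In km: r₁ = 7.57 × 1.496×10^8 = 1.132472×10^9 km; r₂ = 1.78 × 1.496×10^8 = 2.66288×10^8 km.
The Hohmann ellipse has a_t = (r₁ + r₂)/2 = 6.9938×10^8 km.
At r₁ the circular-orbit speed is v₁ = √(μ/r₁) = 10.8248 km/s.
Transfer-orbit speed at r₁ (v² = μ(2/r − 1/a)): v_a = √[μ(2/r₁ − 1/a_t)] = 6.67945 km/s.
First burn Δv₁ = |v_a − v₁| = 4.145 km/s.
At r₂, v₂ = √(μ/r₂) = 22.323 km/s.
Transfer-orbit speed at r₂: v_p = √[μ(2/r₂ − 1/a_t)] = 28.406 km/s.
Second burn Δv₂ = |v₂ − v_p| = 6.083 km/s.
Δv = Δv₁ + Δv₂ = 4.145 + 6.083 = 10.23 km/s.

Δv = 10.2 km/s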